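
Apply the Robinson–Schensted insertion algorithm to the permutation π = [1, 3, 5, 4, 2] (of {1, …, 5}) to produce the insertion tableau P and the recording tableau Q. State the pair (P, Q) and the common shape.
P = [1, 2, 4] / [3] / [5];  Q = [1, 2, 3] / [4] / [5];  common shape = (3, 1, 1)

Row-insert the values π_1, π_2, … into P one at a time, bumping the leftmost entry strictly greater than the inserted value down to the next row. The recording tableau Q records, in position (i, j), the step at which that cell was added to P.
  Insert 1 (step 1): P = [1];  Q = [1]
  Insert 3 (step 2): P = [1, 3];  Q = [1, 2]
  Insert 5 (step 3): P = [1, 3, 5];  Q = [1, 2, 3]
  Insert 4 (step 4): P = [1, 3, 4] / [5];  Q = [1, 2, 3] / [4]
  Insert 2 (step 5): P = [1, 2, 4] / [3] / [5];  Q = [1, 2, 3] / [4] / [5]
Final shape: (3, 1, 1).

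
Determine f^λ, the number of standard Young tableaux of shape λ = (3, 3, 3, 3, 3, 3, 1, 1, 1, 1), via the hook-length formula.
# SYT of shape (3, 3, 3, 3, 3, 3, 1, 1, 1, 1) = 19399380

Hook-length formula: f^λ = n! / Π hook(c), product over all cells c of the Young diagram. For λ = (3, 3, 3, 3, 3, 3, 1, 1, 1, 1), n = 22 boxes. Hook lengths by row (left-to-right, top-to-bottom): [12, 7, 6]; [11, 6, 5]; [10, 5, 4]; [9, 4, 3]; [8, 3, 2]; [7, 2, 1]; [4]; [3]; [2]; [1]. Product of hooks = 57940033536000. So f^λ = 22! / 57940033536000 = 1124000727777607680000 / 57940033536000 = 19399380.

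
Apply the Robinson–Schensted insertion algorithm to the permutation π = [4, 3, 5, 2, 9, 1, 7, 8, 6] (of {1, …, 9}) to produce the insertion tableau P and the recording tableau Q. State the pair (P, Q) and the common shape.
P = [1, 5, 6, 8] / [2, 7] / [3, 9] / [4];  Q = [1, 3, 5, 8] / [2, 7] / [4, 9] / [6];  common shape = (4, 2, 2, 1)

Row-insert the values π_1, π_2, … into P one at a time, bumping the leftmost entry strictly greater than the inserted value down to the next row. The recording tableau Q records, in position (i, j), the step at which that cell was added to P.
  Insert 4 (step 1): P = [4];  Q = [1]
  Insert 3 (step 2): P = [3] / [4];  Q = [1] / [2]
  Insert 5 (step 3): P = [3, 5] / [4];  Q = [1, 3] / [2]
  Insert 2 (step 4): P = [2, 5] / [3] / [4];  Q = [1, 3] / [2] / [4]
  Insert 9 (step 5): P = [2, 5, 9] / [3] / [4];  Q = [1, 3, 5] / [2] / [4]
  Insert 1 (step 6): P = [1, 5, 9] / [2] / [3] / [4];  Q = [1, 3, 5] / [2] / [4] / [6]
  Insert 7 (step 7): P = [1, 5, 7] / [2, 9] / [3] / [4];  Q = [1, 3, 5] / [2, 7] / [4] / [6]
  Insert 8 (step 8): P = [1, 5, 7, 8] / [2, 9] / [3] / [4];  Q = [1, 3, 5, 8] / [2, 7] / [4] / [6]
  Insert 6 (step 9): P = [1, 5, 6, 8] / [2, 7] / [3, 9] / [4];  Q = [1, 3, 5, 8] / [2, 7] / [4, 9] / [6]
Final shape: (4, 2, 2, 1).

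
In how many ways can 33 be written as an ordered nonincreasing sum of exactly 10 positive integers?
p(33, 10 parts) = 984

Partitions of n into exactly k parts are in bijection with partitions of n − k into at most k parts (subtract 1 from each part). So p(33, exactly 10) = p(23, parts ≤ 10). Computing via the recurrence p(m, j) = p(m, j−1) + p(m−j, j) gives 984.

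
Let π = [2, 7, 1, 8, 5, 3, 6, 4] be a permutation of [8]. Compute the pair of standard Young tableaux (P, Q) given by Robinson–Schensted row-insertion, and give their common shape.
P = [1, 3, 4] / [2, 5, 6] / [7, 8];  Q = [1, 2, 4] / [3, 5, 7] / [6, 8];  common shape = (3, 3, 2)

Row-insert the values π_1, π_2, … into P one at a time, bumping the leftmost entry strictly greater than the inserted value down to the next row. The recording tableau Q records, in position (i, j), the step at which that cell was added to P.
  Insert 2 (step 1): P = [2];  Q = [1]
  Insert 7 (step 2): P = [2, 7];  Q = [1, 2]
  Insert 1 (step 3): P = [1, 7] / [2];  Q = [1, 2] / [3]
  Insert 8 (step 4): P = [1, 7, 8] / [2];  Q = [1, 2, 4] / [3]
  Insert 5 (step 5): P = [1, 5, 8] / [2, 7];  Q = [1, 2, 4] / [3, 5]
  Insert 3 (step 6): P = [1, 3, 8] / [2, 5] / [7];  Q = [1, 2, 4] / [3, 5] / [6]
  Insert 6 (step 7): P = [1, 3, 6] / [2, 5, 8] / [7];  Q = [1, 2, 4] / [3, 5, 7] / [6]
  Insert 4 (step 8): P = [1, 3, 4] / [2, 5, 6] / [7, 8];  Q = [1, 2, 4] / [3, 5, 7] / [6, 8]
Final shape: (3, 3, 2).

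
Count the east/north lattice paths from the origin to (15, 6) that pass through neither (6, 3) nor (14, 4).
Number of paths = 28872

Inclusion–exclusion. Total paths: C(21, 15) = 54264. Through P₁: C(9, 6)·C(12, 9) = 18480. Through P₂: C(18, 14)·C(3, 1) = 9180. Since P₁ is strictly southwest of P₂, a monotone path through both must visit P₁ then P₂; paths through both = C(9, 6)·C(9, 8)·C(3, 1) = 2268. Avoid both = 54264 − 18480 − 9180 + 2268 = 28872.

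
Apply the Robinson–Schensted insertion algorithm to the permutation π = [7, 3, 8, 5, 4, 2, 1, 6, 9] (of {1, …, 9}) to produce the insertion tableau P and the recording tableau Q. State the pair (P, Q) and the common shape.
P = [1, 4, 6, 9] / [2, 8] / [3] / [5] / [7];  Q = [1, 3, 8, 9] / [2, 4] / [5] / [6] / [7];  common shape = (4, 2, 1, 1, 1)

Row-insert the values π_1, π_2, … into P one at a time, bumping the leftmost entry strictly greater than the inserted value down to the next row. The recording tableau Q records, in position (i, j), the step at which that cell was added to P.
  Insert 7 (step 1): P = [7];  Q = [1]
  Insert 3 (step 2): P = [3] / [7];  Q = [1] / [2]
  Insert 8 (step 3): P = [3, 8] / [7];  Q = [1, 3] / [2]
  Insert 5 (step 4): P = [3, 5] / [7, 8];  Q = [1, 3] / [2, 4]
  Insert 4 (step 5): P = [3, 4] / [5, 8] / [7];  Q = [1, 3] / [2, 4] / [5]
  Insert 2 (step 6): P = [2, 4] / [3, 8] / [5] / [7];  Q = [1, 3] / [2, 4] / [5] / [6]
  Insert 1 (step 7): P = [1, 4] / [2, 8] / [3] / [5] / [7];  Q = [1, 3] / [2, 4] / [5] / [6] / [7]
  Insert 6 (step 8): P = [1, 4, 6] / [2, 8] / [3] / [5] / [7];  Q = [1, 3, 8] / [2, 4] / [5] / [6] / [7]
  Insert 9 (step 9): P = [1, 4, 6, 9] / [2, 8] / [3] / [5] / [7];  Q = [1, 3, 8, 9] / [2, 4] / [5] / [6] / [7]
Final shape: (4, 2, 1, 1, 1).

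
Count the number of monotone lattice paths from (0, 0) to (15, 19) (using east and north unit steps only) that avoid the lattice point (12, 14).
Number of paths = 1315136320

Total paths from (0, 0) to (15, 19): C(34, 15) = 1855967520. Paths through (12, 14): (paths (0, 0) → (12, 14)) × (paths (12, 14) → (15, 19)) = C(26, 12) · C(8, 3) = 9657700 · 56 = 540831200. Avoidance count = 1855967520 − 540831200 = 1315136320.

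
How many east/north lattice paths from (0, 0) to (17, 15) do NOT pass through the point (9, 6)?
Number of paths = 444051170

Total paths from (0, 0) to (17, 15): C(32, 17) = 565722720. Paths through (9, 6): (paths (0, 0) → (9, 6)) × (paths (9, 6) → (17, 15)) = C(15, 9) · C(17, 8) = 5005 · 24310 = 121671550. Avoidance count = 565722720 − 121671550 = 444051170.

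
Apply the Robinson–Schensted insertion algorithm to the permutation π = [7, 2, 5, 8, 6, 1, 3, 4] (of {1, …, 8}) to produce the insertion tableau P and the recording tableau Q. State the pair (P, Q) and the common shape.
P = [1, 3, 4] / [2, 5, 6] / [7, 8];  Q = [1, 3, 4] / [2, 5, 8] / [6, 7];  common shape = (3, 3, 2)

Row-insert the values π_1, π_2, … into P one at a time, bumping the leftmost entry strictly greater than the inserted value down to the next row. The recording tableau Q records, in position (i, j), the step at which that cell was added to P.
  Insert 7 (step 1): P = [7];  Q = [1]
  Insert 2 (step 2): P = [2] / [7];  Q = [1] / [2]
  Insert 5 (step 3): P = [2, 5] / [7];  Q = [1, 3] / [2]
  Insert 8 (step 4): P = [2, 5, 8] / [7];  Q = [1, 3, 4] / [2]
  Insert 6 (step 5): P = [2, 5, 6] / [7, 8];  Q = [1, 3, 4] / [2, 5]
  Insert 1 (step 6): P = [1, 5, 6] / [2, 8] / [7];  Q = [1, 3, 4] / [2, 5] / [6]
  Insert 3 (step 7): P = [1, 3, 6] / [2, 5] / [7, 8];  Q = [1, 3, 4] / [2, 5] / [6, 7]
  Insert 4 (step 8): P = [1, 3, 4] / [2, 5, 6] / [7, 8];  Q = [1, 3, 4] / [2, 5, 8] / [6, 7]
Final shape: (3, 3, 2).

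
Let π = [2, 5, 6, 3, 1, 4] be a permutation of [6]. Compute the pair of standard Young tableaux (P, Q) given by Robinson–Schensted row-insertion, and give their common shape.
P = [1, 3, 4] / [2, 6] / [5];  Q = [1, 2, 3] / [4, 6] / [5];  common shape = (3, 2, 1)

Row-insert the values π_1, π_2, … into P one at a time, bumping the leftmost entry strictly greater than the inserted value down to the next row. The recording tableau Q records, in position (i, j), the step at which that cell was added to P.
  Insert 2 (step 1): P = [2];  Q = [1]
  Insert 5 (step 2): P = [2, 5];  Q = [1, 2]
  Insert 6 (step 3): P = [2, 5, 6];  Q = [1, 2, 3]
  Insert 3 (step 4): P = [2, 3, 6] / [5];  Q = [1, 2, 3] / [4]
  Insert 1 (step 5): P = [1, 3, 6] / [2] / [5];  Q = [1, 2, 3] / [4] / [5]
  Insert 4 (step 6): P = [1, 3, 4] / [2, 6] / [5];  Q = [1, 2, 3] / [4, 6] / [5]
Final shape: (3, 2, 1).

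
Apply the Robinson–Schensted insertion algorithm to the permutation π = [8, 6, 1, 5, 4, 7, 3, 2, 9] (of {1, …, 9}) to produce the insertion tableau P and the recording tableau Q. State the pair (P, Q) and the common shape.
P = [1, 2, 7, 9] / [3] / [4] / [5] / [6] / [8];  Q = [1, 4, 6, 9] / [2] / [3] / [5] / [7] / [8];  common shape = (4, 1, 1, 1, 1, 1)

Row-insert the values π_1, π_2, … into P one at a time, bumping the leftmost entry strictly greater than the inserted value down to the next row. The recording tableau Q records, in position (i, j), the step at which that cell was added to P.
  Insert 8 (step 1): P = [8];  Q = [1]
  Insert 6 (step 2): P = [6] / [8];  Q = [1] / [2]
  Insert 1 (step 3): P = [1] / [6] / [8];  Q = [1] / [2] / [3]
  Insert 5 (step 4): P = [1, 5] / [6] / [8];  Q = [1, 4] / [2] / [3]
  Insert 4 (step 5): P = [1, 4] / [5] / [6] / [8];  Q = [1, 4] / [2] / [3] / [5]
  Insert 7 (step 6): P = [1, 4, 7] / [5] / [6] / [8];  Q = [1, 4, 6] / [2] / [3] / [5]
  Insert 3 (step 7): P = [1, 3, 7] / [4] / [5] / [6] / [8];  Q = [1, 4, 6] / [2] / [3] / [5] / [7]
  Insert 2 (step 8): P = [1, 2, 7] / [3] / [4] / [5] / [6] / [8];  Q = [1, 4, 6] / [2] / [3] / [5] / [7] / [8]
  Insert 9 (step 9): P = [1, 2, 7, 9] / [3] / [4] / [5] / [6] / [8];  Q = [1, 4, 6, 9] / [2] / [3] / [5] / [7] / [8]
Final shape: (4, 1, 1, 1, 1, 1).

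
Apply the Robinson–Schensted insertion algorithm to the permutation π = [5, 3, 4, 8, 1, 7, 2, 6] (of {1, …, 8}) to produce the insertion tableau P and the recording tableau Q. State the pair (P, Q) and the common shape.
P = [1, 2, 6] / [3, 4, 7] / [5, 8];  Q = [1, 3, 4] / [2, 6, 8] / [5, 7];  common shape = (3, 3, 2)

Row-insert the values π_1, π_2, … into P one at a time, bumping the leftmost entry strictly greater than the inserted value down to the next row. The recording tableau Q records, in position (i, j), the step at which that cell was added to P.
  Insert 5 (step 1): P = [5];  Q = [1]
  Insert 3 (step 2): P = [3] / [5];  Q = [1] / [2]
  Insert 4 (step 3): P = [3, 4] / [5];  Q = [1, 3] / [2]
  Insert 8 (step 4): P = [3, 4, 8] / [5];  Q = [1, 3, 4] / [2]
  Insert 1 (step 5): P = [1, 4, 8] / [3] / [5];  Q = [1, 3, 4] / [2] / [5]
  Insert 7 (step 6): P = [1, 4, 7] / [3, 8] / [5];  Q = [1, 3, 4] / [2, 6] / [5]
  Insert 2 (step 7): P = [1, 2, 7] / [3, 4] / [5, 8];  Q = [1, 3, 4] / [2, 6] / [5, 7]
  Insert 6 (step 8): P = [1, 2, 6] / [3, 4, 7] / [5, 8];  Q = [1, 3, 4] / [2, 6, 8] / [5, 7]
Final shape: (3, 3, 2).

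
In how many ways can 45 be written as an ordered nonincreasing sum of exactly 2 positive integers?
p(45, 2 parts) = 22

Partitions of n into exactly k parts are in bijection with partitions of n − k into at most k parts (subtract 1 from each part). So p(45, exactly 2) = p(43, parts ≤ 2). Computing via the recurrence p(m, j) = p(m, j−1) + p(m−j, j) gives 22.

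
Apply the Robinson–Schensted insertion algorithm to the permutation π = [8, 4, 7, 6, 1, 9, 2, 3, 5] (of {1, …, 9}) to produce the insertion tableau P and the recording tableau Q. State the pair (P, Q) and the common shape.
P = [1, 2, 3, 5] / [4, 6, 9] / [7] / [8];  Q = [1, 3, 6, 9] / [2, 7, 8] / [4] / [5];  common shape = (4, 3, 1, 1)

Row-insert the values π_1, π_2, … into P one at a time, bumping the leftmost entry strictly greater than the inserted value down to the next row. The recording tableau Q records, in position (i, j), the step at which that cell was added to P.
  Insert 8 (step 1): P = [8];  Q = [1]
  Insert 4 (step 2): P = [4] / [8];  Q = [1] / [2]
  Insert 7 (step 3): P = [4, 7] / [8];  Q = [1, 3] / [2]
  Insert 6 (step 4): P = [4, 6] / [7] / [8];  Q = [1, 3] / [2] / [4]
  Insert 1 (step 5): P = [1, 6] / [4] / [7] / [8];  Q = [1, 3] / [2] / [4] / [5]
  Insert 9 (step 6): P = [1, 6, 9] / [4] / [7] / [8];  Q = [1, 3, 6] / [2] / [4] / [5]
  Insert 2 (step 7): P = [1, 2, 9] / [4, 6] / [7] / [8];  Q = [1, 3, 6] / [2, 7] / [4] / [5]
  Insert 3 (step 8): P = [1, 2, 3] / [4, 6, 9] / [7] / [8];  Q = [1, 3, 6] / [2, 7, 8] / [4] / [5]
  Insert 5 (step 9): P = [1, 2, 3, 5] / [4, 6, 9] / [7] / [8];  Q = [1, 3, 6, 9] / [2, 7, 8] / [4] / [5]
Final shape: (4, 3, 1, 1).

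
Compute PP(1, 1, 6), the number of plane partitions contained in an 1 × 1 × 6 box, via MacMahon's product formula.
PP(1, 1, 6) = 7

Evaluate the triple product over i = 1..1, j = 1..1, k = 1..6. The factors are (2/1) · (3/2) · (4/3) · (5/4) · (6/5) · (7/6). The numerators and denominators telescope so the product is an integer; carrying out the multiplication exactly gives PP(1, 1, 6) = 7.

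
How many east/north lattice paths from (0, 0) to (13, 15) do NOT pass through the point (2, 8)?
Number of paths = 36010080

Total paths from (0, 0) to (13, 15): C(28, 13) = 37442160. Paths through (2, 8): (paths (0, 0) → (2, 8)) × (paths (2, 8) → (13, 15)) = C(10, 2) · C(18, 11) = 45 · 31824 = 1432080. Avoidance count = 37442160 − 1432080 = 36010080.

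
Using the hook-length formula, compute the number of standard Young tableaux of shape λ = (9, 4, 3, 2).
# SYT of shape (9, 4, 3, 2) = 2970240

Hook-length formula: f^λ = n! / Π hook(c), product over all cells c of the Young diagram. For λ = (9, 4, 3, 2), n = 18 boxes. Hook lengths by row (left-to-right, top-to-bottom): [12, 11, 9, 7, 5, 4, 3, 2, 1]; [6, 5, 3, 1]; [4, 3, 1]; [2, 1]. Product of hooks = 2155507200. So f^λ = 18! / 2155507200 = 6402373705728000 / 2155507200 = 2970240.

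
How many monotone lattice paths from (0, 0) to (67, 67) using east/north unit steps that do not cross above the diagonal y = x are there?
C_67 = 22033725021956517463358552614056949950

These NE paths below the diagonal are counted by the Catalan number C_n = (1/(n + 1)) · C(2n, n). For n = 67: C_67 = (1/68) · C(134, 67) = 1498293301493043187508381577755872596600/68 = 22033725021956517463358552614056949950.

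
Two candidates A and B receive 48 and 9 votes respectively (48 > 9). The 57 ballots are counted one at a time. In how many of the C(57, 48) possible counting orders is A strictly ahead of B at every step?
Strict-lead orderings = 6155474325

Total orderings of the 57 votes with 48 for A: C(57, 48) = 8996462475. By the Bertrand ballot formula (Cycle Lemma / reflection principle), the number of orderings in which A is strictly ahead of B throughout is (p − q)/(p + q) · C(p + q, p) = (48 − 9)/(48 + 9) · 8996462475 = 6155474325.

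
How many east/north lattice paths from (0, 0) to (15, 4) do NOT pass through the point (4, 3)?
Number of paths = 3456

Total paths from (0, 0) to (15, 4): C(19, 15) = 3876. Paths through (4, 3): (paths (0, 0) → (4, 3)) × (paths (4, 3) → (15, 4)) = C(7, 4) · C(12, 11) = 35 · 12 = 420. Avoidance count = 3876 − 420 = 3456.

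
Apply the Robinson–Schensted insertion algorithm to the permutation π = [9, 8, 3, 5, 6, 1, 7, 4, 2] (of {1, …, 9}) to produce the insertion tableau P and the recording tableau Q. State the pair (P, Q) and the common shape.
P = [1, 2, 6, 7] / [3, 4] / [5] / [8] / [9];  Q = [1, 4, 5, 7] / [2, 8] / [3] / [6] / [9];  common shape = (4, 2, 1, 1, 1)

Row-insert the values π_1, π_2, … into P one at a time, bumping the leftmost entry strictly greater than the inserted value down to the next row. The recording tableau Q records, in position (i, j), the step at which that cell was added to P.
  Insert 9 (step 1): P = [9];  Q = [1]
  Insert 8 (step 2): P = [8] / [9];  Q = [1] / [2]
  Insert 3 (step 3): P = [3] / [8] / [9];  Q = [1] / [2] / [3]
  Insert 5 (step 4): P = [3, 5] / [8] / [9];  Q = [1, 4] / [2] / [3]
  Insert 6 (step 5): P = [3, 5, 6] / [8] / [9];  Q = [1, 4, 5] / [2] / [3]
  Insert 1 (step 6): P = [1, 5, 6] / [3] / [8] / [9];  Q = [1, 4, 5] / [2] / [3] / [6]
  Insert 7 (step 7): P = [1, 5, 6, 7] / [3] / [8] / [9];  Q = [1, 4, 5, 7] / [2] / [3] / [6]
  Insert 4 (step 8): P = [1, 4, 6, 7] / [3, 5] / [8] / [9];  Q = [1, 4, 5, 7] / [2, 8] / [3] / [6]
  Insert 2 (step 9): P = [1, 2, 6, 7] / [3, 4] / [5] / [8] / [9];  Q = [1, 4, 5, 7] / [2, 8] / [3] / [6] / [9]
Final shape: (4, 2, 1, 1, 1).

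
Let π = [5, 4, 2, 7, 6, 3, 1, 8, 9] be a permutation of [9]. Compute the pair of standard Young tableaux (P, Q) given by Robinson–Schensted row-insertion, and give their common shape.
P = [1, 3, 8, 9] / [2, 6] / [4, 7] / [5];  Q = [1, 4, 8, 9] / [2, 5] / [3, 6] / [7];  common shape = (4, 2, 2, 1)

Row-insert the values π_1, π_2, … into P one at a time, bumping the leftmost entry strictly greater than the inserted value down to the next row. The recording tableau Q records, in position (i, j), the step at which that cell was added to P.
  Insert 5 (step 1): P = [5];  Q = [1]
  Insert 4 (step 2): P = [4] / [5];  Q = [1] / [2]
  Insert 2 (step 3): P = [2] / [4] / [5];  Q = [1] / [2] / [3]
  Insert 7 (step 4): P = [2, 7] / [4] / [5];  Q = [1, 4] / [2] / [3]
  Insert 6 (step 5): P = [2, 6] / [4, 7] / [5];  Q = [1, 4] / [2, 5] / [3]
  Insert 3 (step 6): P = [2, 3] / [4, 6] / [5, 7];  Q = [1, 4] / [2, 5] / [3, 6]
  Insert 1 (step 7): P = [1, 3] / [2, 6] / [4, 7] / [5];  Q = [1, 4] / [2, 5] / [3, 6] / [7]
  Insert 8 (step 8): P = [1, 3, 8] / [2, 6] / [4, 7] / [5];  Q = [1, 4, 8] / [2, 5] / [3, 6] / [7]
  Insert 9 (step 9): P = [1, 3, 8, 9] / [2, 6] / [4, 7] / [5];  Q = [1, 4, 8, 9] / [2, 5] / [3, 6] / [7]
Final shape: (4, 2, 2, 1).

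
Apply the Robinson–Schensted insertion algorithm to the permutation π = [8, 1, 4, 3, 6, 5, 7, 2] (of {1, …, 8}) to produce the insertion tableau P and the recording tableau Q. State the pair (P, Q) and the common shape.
P = [1, 2, 5, 7] / [3, 6] / [4] / [8];  Q = [1, 3, 5, 7] / [2, 6] / [4] / [8];  common shape = (4, 2, 1, 1)

Row-insert the values π_1, π_2, … into P one at a time, bumping the leftmost entry strictly greater than the inserted value down to the next row. The recording tableau Q records, in position (i, j), the step at which that cell was added to P.
  Insert 8 (step 1): P = [8];  Q = [1]
  Insert 1 (step 2): P = [1] / [8];  Q = [1] / [2]
  Insert 4 (step 3): P = [1, 4] / [8];  Q = [1, 3] / [2]
  Insert 3 (step 4): P = [1, 3] / [4] / [8];  Q = [1, 3] / [2] / [4]
  Insert 6 (step 5): P = [1, 3, 6] / [4] / [8];  Q = [1, 3, 5] / [2] / [4]
  Insert 5 (step 6): P = [1, 3, 5] / [4, 6] / [8];  Q = [1, 3, 5] / [2, 6] / [4]
  Insert 7 (step 7): P = [1, 3, 5, 7] / [4, 6] / [8];  Q = [1, 3, 5, 7] / [2, 6] / [4]
  Insert 2 (step 8): P = [1, 2, 5, 7] / [3, 6] / [4] / [8];  Q = [1, 3, 5, 7] / [2, 6] / [4] / [8]
Final shape: (4, 2, 1, 1).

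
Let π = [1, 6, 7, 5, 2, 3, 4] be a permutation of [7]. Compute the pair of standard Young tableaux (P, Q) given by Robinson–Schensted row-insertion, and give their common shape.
P = [1, 2, 3, 4] / [5, 7] / [6];  Q = [1, 2, 3, 7] / [4, 6] / [5];  common shape = (4, 2, 1)

Row-insert the values π_1, π_2, … into P one at a time, bumping the leftmost entry strictly greater than the inserted value down to the next row. The recording tableau Q records, in position (i, j), the step at which that cell was added to P.
  Insert 1 (step 1): P = [1];  Q = [1]
  Insert 6 (step 2): P = [1, 6];  Q = [1, 2]
  Insert 7 (step 3): P = [1, 6, 7];  Q = [1, 2, 3]
  Insert 5 (step 4): P = [1, 5, 7] / [6];  Q = [1, 2, 3] / [4]
  Insert 2 (step 5): P = [1, 2, 7] / [5] / [6];  Q = [1, 2, 3] / [4] / [5]
  Insert 3 (step 6): P = [1, 2, 3] / [5, 7] / [6];  Q = [1, 2, 3] / [4, 6] / [5]
  Insert 4 (step 7): P = [1, 2, 3, 4] / [5, 7] / [6];  Q = [1, 2, 3, 7] / [4, 6] / [5]
Final shape: (4, 2, 1).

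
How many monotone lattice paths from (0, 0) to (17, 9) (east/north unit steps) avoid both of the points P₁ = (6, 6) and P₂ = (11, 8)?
Number of paths = 2394968

Inclusion–exclusion. Total paths: C(26, 17) = 3124550. Through P₁: C(12, 6)·C(14, 11) = 336336. Through P₂: C(19, 11)·C(7, 6) = 529074. Since P₁ is strictly southwest of P₂, a monotone path through both must visit P₁ then P₂; paths through both = C(12, 6)·C(7, 5)·C(7, 6) = 135828. Avoid both = 3124550 − 336336 − 529074 + 135828 = 2394968.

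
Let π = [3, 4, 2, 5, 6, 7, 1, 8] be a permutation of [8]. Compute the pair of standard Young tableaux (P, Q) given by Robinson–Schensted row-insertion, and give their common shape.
P = [1, 4, 5, 6, 7, 8] / [2] / [3];  Q = [1, 2, 4, 5, 6, 8] / [3] / [7];  common shape = (6, 1, 1)

Row-insert the values π_1, π_2, … into P one at a time, bumping the leftmost entry strictly greater than the inserted value down to the next row. The recording tableau Q records, in position (i, j), the step at which that cell was added to P.
  Insert 3 (step 1): P = [3];  Q = [1]
  Insert 4 (step 2): P = [3, 4];  Q = [1, 2]
  Insert 2 (step 3): P = [2, 4] / [3];  Q = [1, 2] / [3]
  Insert 5 (step 4): P = [2, 4, 5] / [3];  Q = [1, 2, 4] / [3]
  Insert 6 (step 5): P = [2, 4, 5, 6] / [3];  Q = [1, 2, 4, 5] / [3]
  Insert 7 (step 6): P = [2, 4, 5, 6, 7] / [3];  Q = [1, 2, 4, 5, 6] / [3]
  Insert 1 (step 7): P = [1, 4, 5, 6, 7] / [2] / [3];  Q = [1, 2, 4, 5, 6] / [3] / [7]
  Insert 8 (step 8): P = [1, 4, 5, 6, 7, 8] / [2] / [3];  Q = [1, 2, 4, 5, 6, 8] / [3] / [7]
Final shape: (6, 1, 1).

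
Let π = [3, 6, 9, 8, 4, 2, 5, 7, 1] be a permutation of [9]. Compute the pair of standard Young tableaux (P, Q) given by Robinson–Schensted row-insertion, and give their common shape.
P = [1, 4, 5, 7] / [2, 8] / [3] / [6] / [9];  Q = [1, 2, 3, 8] / [4, 7] / [5] / [6] / [9];  common shape = (4, 2, 1, 1, 1)

Row-insert the values π_1, π_2, … into P one at a time, bumping the leftmost entry strictly greater than the inserted value down to the next row. The recording tableau Q records, in position (i, j), the step at which that cell was added to P.
  Insert 3 (step 1): P = [3];  Q = [1]
  Insert 6 (step 2): P = [3, 6];  Q = [1, 2]
  Insert 9 (step 3): P = [3, 6, 9];  Q = [1, 2, 3]
  Insert 8 (step 4): P = [3, 6, 8] / [9];  Q = [1, 2, 3] / [4]
  Insert 4 (step 5): P = [3, 4, 8] / [6] / [9];  Q = [1, 2, 3] / [4] / [5]
  Insert 2 (step 6): P = [2, 4, 8] / [3] / [6] / [9];  Q = [1, 2, 3] / [4] / [5] / [6]
  Insert 5 (step 7): P = [2, 4, 5] / [3, 8] / [6] / [9];  Q = [1, 2, 3] / [4, 7] / [5] / [6]
  Insert 7 (step 8): P = [2, 4, 5, 7] / [3, 8] / [6] / [9];  Q = [1, 2, 3, 8] / [4, 7] / [5] / [6]
  Insert 1 (step 9): P = [1, 4, 5, 7] / [2, 8] / [3] / [6] / [9];  Q = [1, 2, 3, 8] / [4, 7] / [5] / [6] / [9]
Final shape: (4, 2, 1, 1, 1).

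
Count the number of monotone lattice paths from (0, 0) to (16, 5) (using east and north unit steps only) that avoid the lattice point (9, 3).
Number of paths = 12429

Total paths from (0, 0) to (16, 5): C(21, 16) = 20349. Paths through (9, 3): (paths (0, 0) → (9, 3)) × (paths (9, 3) → (16, 5)) = C(12, 9) · C(9, 7) = 220 · 36 = 7920. Avoidance count = 20349 − 7920 = 12429.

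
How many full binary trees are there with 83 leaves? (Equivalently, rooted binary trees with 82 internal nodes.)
C_82 = 17526585015616776834735140517915655636396234280

These full binary trees are counted by the Catalan number C_n = (1/(n + 1)) · C(2n, n). For n = 82: C_82 = (1/83) · C(164, 82) = 1454706556296192477283016662986999417820887445240/83 = 17526585015616776834735140517915655636396234280.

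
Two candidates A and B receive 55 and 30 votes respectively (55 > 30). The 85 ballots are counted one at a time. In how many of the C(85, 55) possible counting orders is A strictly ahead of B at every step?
Strict-lead orderings = 24602724012065200508640

Total orderings of the 85 votes with 55 for A: C(85, 55) = 83649261641021681729376. By the Bertrand ballot formula (Cycle Lemma / reflection principle), the number of orderings in which A is strictly ahead of B throughout is (p − q)/(p + q) · C(p + q, p) = (55 − 30)/(55 + 30) · 83649261641021681729376 = 24602724012065200508640.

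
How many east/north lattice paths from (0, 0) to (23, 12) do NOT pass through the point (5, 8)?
Number of paths = 825037395

Total paths from (0, 0) to (23, 12): C(35, 23) = 834451800. Paths through (5, 8): (paths (0, 0) → (5, 8)) × (paths (5, 8) → (23, 12)) = C(13, 5) · C(22, 18) = 1287 · 7315 = 9414405. Avoidance count = 834451800 − 9414405 = 825037395.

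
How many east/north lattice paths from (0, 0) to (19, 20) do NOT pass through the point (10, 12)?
Number of paths = 53203300150

Total paths from (0, 0) to (19, 20): C(39, 19) = 68923264410. Paths through (10, 12): (paths (0, 0) → (10, 12)) × (paths (10, 12) → (19, 20)) = C(22, 10) · C(17, 9) = 646646 · 24310 = 15719964260. Avoidance count = 68923264410 − 15719964260 = 53203300150.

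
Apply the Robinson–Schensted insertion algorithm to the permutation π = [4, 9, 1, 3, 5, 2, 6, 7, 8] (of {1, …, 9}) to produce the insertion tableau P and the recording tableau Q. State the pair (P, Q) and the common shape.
P = [1, 2, 5, 6, 7, 8] / [3, 9] / [4];  Q = [1, 2, 5, 7, 8, 9] / [3, 4] / [6];  common shape = (6, 2, 1)

Row-insert the values π_1, π_2, … into P one at a time, bumping the leftmost entry strictly greater than the inserted value down to the next row. The recording tableau Q records, in position (i, j), the step at which that cell was added to P.
  Insert 4 (step 1): P = [4];  Q = [1]
  Insert 9 (step 2): P = [4, 9];  Q = [1, 2]
  Insert 1 (step 3): P = [1, 9] / [4];  Q = [1, 2] / [3]
  Insert 3 (step 4): P = [1, 3] / [4, 9];  Q = [1, 2] / [3, 4]
  Insert 5 (step 5): P = [1, 3, 5] / [4, 9];  Q = [1, 2, 5] / [3, 4]
  Insert 2 (step 6): P = [1, 2, 5] / [3, 9] / [4];  Q = [1, 2, 5] / [3, 4] / [6]
  Insert 6 (step 7): P = [1, 2, 5, 6] / [3, 9] / [4];  Q = [1, 2, 5, 7] / [3, 4] / [6]
  Insert 7 (step 8): P = [1, 2, 5, 6, 7] / [3, 9] / [4];  Q = [1, 2, 5, 7, 8] / [3, 4] / [6]
  Insert 8 (step 9): P = [1, 2, 5, 6, 7, 8] / [3, 9] / [4];  Q = [1, 2, 5, 7, 8, 9] / [3, 4] / [6]
Final shape: (6, 2, 1).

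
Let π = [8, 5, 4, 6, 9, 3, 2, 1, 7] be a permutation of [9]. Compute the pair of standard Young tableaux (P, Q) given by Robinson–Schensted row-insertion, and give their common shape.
P = [1, 6, 7] / [2, 9] / [3] / [4] / [5] / [8];  Q = [1, 4, 5] / [2, 9] / [3] / [6] / [7] / [8];  common shape = (3, 2, 1, 1, 1, 1)

Row-insert the values π_1, π_2, … into P one at a time, bumping the leftmost entry strictly greater than the inserted value down to the next row. The recording tableau Q records, in position (i, j), the step at which that cell was added to P.
  Insert 8 (step 1): P = [8];  Q = [1]
  Insert 5 (step 2): P = [5] / [8];  Q = [1] / [2]
  Insert 4 (step 3): P = [4] / [5] / [8];  Q = [1] / [2] / [3]
  Insert 6 (step 4): P = [4, 6] / [5] / [8];  Q = [1, 4] / [2] / [3]
  Insert 9 (step 5): P = [4, 6, 9] / [5] / [8];  Q = [1, 4, 5] / [2] / [3]
  Insert 3 (step 6): P = [3, 6, 9] / [4] / [5] / [8];  Q = [1, 4, 5] / [2] / [3] / [6]
  Insert 2 (step 7): P = [2, 6, 9] / [3] / [4] / [5] / [8];  Q = [1, 4, 5] / [2] / [3] / [6] / [7]
  Insert 1 (step 8): P = [1, 6, 9] / [2] / [3] / [4] / [5] / [8];  Q = [1, 4, 5] / [2] / [3] / [6] / [7] / [8]
  Insert 7 (step 9): P = [1, 6, 7] / [2, 9] / [3] / [4] / [5] / [8];  Q = [1, 4, 5] / [2, 9] / [3] / [6] / [7] / [8]
Final shape: (3, 2, 1, 1, 1, 1).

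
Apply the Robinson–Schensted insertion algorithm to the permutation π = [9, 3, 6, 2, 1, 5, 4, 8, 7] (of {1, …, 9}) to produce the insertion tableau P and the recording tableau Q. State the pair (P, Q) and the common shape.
P = [1, 4, 7] / [2, 5, 8] / [3, 6] / [9];  Q = [1, 3, 8] / [2, 6, 9] / [4, 7] / [5];  common shape = (3, 3, 2, 1)

Row-insert the values π_1, π_2, … into P one at a time, bumping the leftmost entry strictly greater than the inserted value down to the next row. The recording tableau Q records, in position (i, j), the step at which that cell was added to P.
  Insert 9 (step 1): P = [9];  Q = [1]
  Insert 3 (step 2): P = [3] / [9];  Q = [1] / [2]
  Insert 6 (step 3): P = [3, 6] / [9];  Q = [1, 3] / [2]
  Insert 2 (step 4): P = [2, 6] / [3] / [9];  Q = [1, 3] / [2] / [4]
  Insert 1 (step 5): P = [1, 6] / [2] / [3] / [9];  Q = [1, 3] / [2] / [4] / [5]
  Insert 5 (step 6): P = [1, 5] / [2, 6] / [3] / [9];  Q = [1, 3] / [2, 6] / [4] / [5]
  Insert 4 (step 7): P = [1, 4] / [2, 5] / [3, 6] / [9];  Q = [1, 3] / [2, 6] / [4, 7] / [5]
  Insert 8 (step 8): P = [1, 4, 8] / [2, 5] / [3, 6] / [9];  Q = [1, 3, 8] / [2, 6] / [4, 7] / [5]
  Insert 7 (step 9): P = [1, 4, 7] / [2, 5, 8] / [3, 6] / [9];  Q = [1, 3, 8] / [2, 6, 9] / [4, 7] / [5]
Final shape: (3, 3, 2, 1).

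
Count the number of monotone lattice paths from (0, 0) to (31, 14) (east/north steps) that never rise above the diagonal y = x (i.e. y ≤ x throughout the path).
Number of paths = 93865125915

By the reflection principle (André's argument), the number of monotone paths to (31, 14) with n ≤ m that never go above y = x is C(45, 31) − C(45, 32) = 166871334960 − 73006209045 = 93865125915.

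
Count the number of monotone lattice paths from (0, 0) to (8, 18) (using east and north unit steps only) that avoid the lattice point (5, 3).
Number of paths = 1516579

Total paths from (0, 0) to (8, 18): C(26, 8) = 1562275. Paths through (5, 3): (paths (0, 0) → (5, 3)) × (paths (5, 3) → (8, 18)) = C(8, 5) · C(18, 3) = 56 · 816 = 45696. Avoidance count = 1562275 − 45696 = 1516579.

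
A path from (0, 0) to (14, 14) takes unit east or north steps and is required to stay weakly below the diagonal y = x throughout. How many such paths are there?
Number of paths = 2674440

By the reflection principle (André's argument), the number of monotone paths to (14, 14) with n ≤ m that never go above y = x is C(28, 14) − C(28, 15) = 40116600 − 37442160 = 2674440.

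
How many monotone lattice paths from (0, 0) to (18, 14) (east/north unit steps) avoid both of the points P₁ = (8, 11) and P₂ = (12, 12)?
Number of paths = 384684260

Inclusion–exclusion. Total paths: C(32, 18) = 471435600. Through P₁: C(19, 8)·C(13, 10) = 21616452. Through P₂: C(24, 12)·C(8, 6) = 75716368. Since P₁ is strictly southwest of P₂, a monotone path through both must visit P₁ then P₂; paths through both = C(19, 8)·C(5, 4)·C(8, 6) = 10581480. Avoid both = 471435600 − 21616452 − 75716368 + 10581480 = 384684260.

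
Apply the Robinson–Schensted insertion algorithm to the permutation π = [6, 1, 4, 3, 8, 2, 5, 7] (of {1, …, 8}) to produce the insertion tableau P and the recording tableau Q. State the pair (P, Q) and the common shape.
P = [1, 2, 5, 7] / [3, 8] / [4] / [6];  Q = [1, 3, 5, 8] / [2, 7] / [4] / [6];  common shape = (4, 2, 1, 1)

Row-insert the values π_1, π_2, … into P one at a time, bumping the leftmost entry strictly greater than the inserted value down to the next row. The recording tableau Q records, in position (i, j), the step at which that cell was added to P.
  Insert 6 (step 1): P = [6];  Q = [1]
  Insert 1 (step 2): P = [1] / [6];  Q = [1] / [2]
  Insert 4 (step 3): P = [1, 4] / [6];  Q = [1, 3] / [2]
  Insert 3 (step 4): P = [1, 3] / [4] / [6];  Q = [1, 3] / [2] / [4]
  Insert 8 (step 5): P = [1, 3, 8] / [4] / [6];  Q = [1, 3, 5] / [2] / [4]
  Insert 2 (step 6): P = [1, 2, 8] / [3] / [4] / [6];  Q = [1, 3, 5] / [2] / [4] / [6]
  Insert 5 (step 7): P = [1, 2, 5] / [3, 8] / [4] / [6];  Q = [1, 3, 5] / [2, 7] / [4] / [6]
  Insert 7 (step 8): P = [1, 2, 5, 7] / [3, 8] / [4] / [6];  Q = [1, 3, 5, 8] / [2, 7] / [4] / [6]
Final shape: (4, 2, 1, 1).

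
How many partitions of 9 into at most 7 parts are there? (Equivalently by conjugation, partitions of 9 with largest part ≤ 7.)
p(9, parts ≤ 7) = 28

Partitions of 9 with all parts ≤ 7: 7+2, 7+1+1, 6+3, 6+2+1, 6+1+1+1, 5+4, 5+3+1, 5+2+2, 5+2+1+1, 5+1+1+1+1, 4+4+1, 4+3+2, 4+3+1+1, 4+2+2+1, 4+2+1+1+1, 4+1+1+1+1+1, 3+3+3, 3+3+2+1, 3+3+1+1+1, 3+2+2+2, 3+2+2+1+1, 3+2+1+1+1+1, 3+1+1+1+1+1+1, 2+2+2+2+1, 2+2+2+1+1+1, 2+2+1+1+1+1+1, 2+1+1+1+1+1+1+1, 1+1+1+1+1+1+1+1+1. Count = 28.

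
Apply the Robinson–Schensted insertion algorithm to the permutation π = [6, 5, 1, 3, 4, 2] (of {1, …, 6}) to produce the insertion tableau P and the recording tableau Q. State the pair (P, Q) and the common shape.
P = [1, 2, 4] / [3] / [5] / [6];  Q = [1, 4, 5] / [2] / [3] / [6];  common shape = (3, 1, 1, 1)

Row-insert the values π_1, π_2, … into P one at a time, bumping the leftmost entry strictly greater than the inserted value down to the next row. The recording tableau Q records, in position (i, j), the step at which that cell was added to P.
  Insert 6 (step 1): P = [6];  Q = [1]
  Insert 5 (step 2): P = [5] / [6];  Q = [1] / [2]
  Insert 1 (step 3): P = [1] / [5] / [6];  Q = [1] / [2] / [3]
  Insert 3 (step 4): P = [1, 3] / [5] / [6];  Q = [1, 4] / [2] / [3]
  Insert 4 (step 5): P = [1, 3, 4] / [5] / [6];  Q = [1, 4, 5] / [2] / [3]
  Insert 2 (step 6): P = [1, 2, 4] / [3] / [5] / [6];  Q = [1, 4, 5] / [2] / [3] / [6]
Final shape: (3, 1, 1, 1).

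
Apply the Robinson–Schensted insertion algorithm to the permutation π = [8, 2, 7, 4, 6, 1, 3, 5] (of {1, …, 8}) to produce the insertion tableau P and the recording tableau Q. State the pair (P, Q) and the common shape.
P = [1, 3, 5] / [2, 4, 6] / [7] / [8];  Q = [1, 3, 5] / [2, 7, 8] / [4] / [6];  common shape = (3, 3, 1, 1)

Row-insert the values π_1, π_2, … into P one at a time, bumping the leftmost entry strictly greater than the inserted value down to the next row. The recording tableau Q records, in position (i, j), the step at which that cell was added to P.
  Insert 8 (step 1): P = [8];  Q = [1]
  Insert 2 (step 2): P = [2] / [8];  Q = [1] / [2]
  Insert 7 (step 3): P = [2, 7] / [8];  Q = [1, 3] / [2]
  Insert 4 (step 4): P = [2, 4] / [7] / [8];  Q = [1, 3] / [2] / [4]
  Insert 6 (step 5): P = [2, 4, 6] / [7] / [8];  Q = [1, 3, 5] / [2] / [4]
  Insert 1 (step 6): P = [1, 4, 6] / [2] / [7] / [8];  Q = [1, 3, 5] / [2] / [4] / [6]
  Insert 3 (step 7): P = [1, 3, 6] / [2, 4] / [7] / [8];  Q = [1, 3, 5] / [2, 7] / [4] / [6]
  Insert 5 (step 8): P = [1, 3, 5] / [2, 4, 6] / [7] / [8];  Q = [1, 3, 5] / [2, 7, 8] / [4] / [6]
Final shape: (3, 3, 1, 1).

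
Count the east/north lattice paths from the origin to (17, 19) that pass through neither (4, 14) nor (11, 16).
Number of paths = 7485348780

Inclusion–exclusion. Total paths: C(36, 17) = 8597496600. Through P₁: C(18, 4)·C(18, 13) = 26218080. Through P₂: C(27, 11)·C(9, 6) = 1095183180. Since P₁ is strictly southwest of P₂, a monotone path through both must visit P₁ then P₂; paths through both = C(18, 4)·C(9, 7)·C(9, 6) = 9253440. Avoid both = 8597496600 − 26218080 − 1095183180 + 9253440 = 7485348780.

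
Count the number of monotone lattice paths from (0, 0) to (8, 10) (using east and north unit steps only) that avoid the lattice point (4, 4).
Number of paths = 29058

Total paths from (0, 0) to (8, 10): C(18, 8) = 43758. Paths through (4, 4): (paths (0, 0) → (4, 4)) × (paths (4, 4) → (8, 10)) = C(8, 4) · C(10, 4) = 70 · 210 = 14700. Avoidance count = 43758 − 14700 = 29058.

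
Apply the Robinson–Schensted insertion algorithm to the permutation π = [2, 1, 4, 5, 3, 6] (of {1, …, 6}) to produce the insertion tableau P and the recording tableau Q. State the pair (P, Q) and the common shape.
P = [1, 3, 5, 6] / [2, 4];  Q = [1, 3, 4, 6] / [2, 5];  common shape = (4, 2)

Row-insert the values π_1, π_2, … into P one at a time, bumping the leftmost entry strictly greater than the inserted value down to the next row. The recording tableau Q records, in position (i, j), the step at which that cell was added to P.
  Insert 2 (step 1): P = [2];  Q = [1]
  Insert 1 (step 2): P = [1] / [2];  Q = [1] / [2]
  Insert 4 (step 3): P = [1, 4] / [2];  Q = [1, 3] / [2]
  Insert 5 (step 4): P = [1, 4, 5] / [2];  Q = [1, 3, 4] / [2]
  Insert 3 (step 5): P = [1, 3, 5] / [2, 4];  Q = [1, 3, 4] / [2, 5]
  Insert 6 (step 6): P = [1, 3, 5, 6] / [2, 4];  Q = [1, 3, 4, 6] / [2, 5]
Final shape: (4, 2).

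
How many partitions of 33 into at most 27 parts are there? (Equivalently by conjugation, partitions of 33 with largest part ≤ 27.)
p(33, parts ≤ 27) = 10124

Use the recurrence p(n, m) = p(n, m−1) + p(n−m, m): either the largest part is < m (count p(n, m−1)) or the largest part is exactly m (remove one copy of m, count p(n−m, m)). With p(0, ·) = 1 this gives p(33, parts ≤ 27) = 10124. (By conjugating Young diagrams, this also counts partitions of 33 into at most 27 parts.)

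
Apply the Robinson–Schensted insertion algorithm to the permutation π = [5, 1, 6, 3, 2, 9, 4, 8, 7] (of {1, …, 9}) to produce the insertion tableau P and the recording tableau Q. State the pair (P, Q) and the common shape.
P = [1, 2, 4, 7] / [3, 6, 8] / [5, 9];  Q = [1, 3, 6, 8] / [2, 4, 7] / [5, 9];  common shape = (4, 3, 2)

Row-insert the values π_1, π_2, … into P one at a time, bumping the leftmost entry strictly greater than the inserted value down to the next row. The recording tableau Q records, in position (i, j), the step at which that cell was added to P.
  Insert 5 (step 1): P = [5];  Q = [1]
  Insert 1 (step 2): P = [1] / [5];  Q = [1] / [2]
  Insert 6 (step 3): P = [1, 6] / [5];  Q = [1, 3] / [2]
  Insert 3 (step 4): P = [1, 3] / [5, 6];  Q = [1, 3] / [2, 4]
  Insert 2 (step 5): P = [1, 2] / [3, 6] / [5];  Q = [1, 3] / [2, 4] / [5]
  Insert 9 (step 6): P = [1, 2, 9] / [3, 6] / [5];  Q = [1, 3, 6] / [2, 4] / [5]
  Insert 4 (step 7): P = [1, 2, 4] / [3, 6, 9] / [5];  Q = [1, 3, 6] / [2, 4, 7] / [5]
  Insert 8 (step 8): P = [1, 2, 4, 8] / [3, 6, 9] / [5];  Q = [1, 3, 6, 8] / [2, 4, 7] / [5]
  Insert 7 (step 9): P = [1, 2, 4, 7] / [3, 6, 8] / [5, 9];  Q = [1, 3, 6, 8] / [2, 4, 7] / [5, 9]
Final shape: (4, 3, 2).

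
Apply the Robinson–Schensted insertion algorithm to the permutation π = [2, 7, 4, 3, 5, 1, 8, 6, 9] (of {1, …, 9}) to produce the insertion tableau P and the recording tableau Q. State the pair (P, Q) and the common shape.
P = [1, 3, 5, 6, 9] / [2, 8] / [4] / [7];  Q = [1, 2, 5, 7, 9] / [3, 8] / [4] / [6];  common shape = (5, 2, 1, 1)

Row-insert the values π_1, π_2, … into P one at a time, bumping the leftmost entry strictly greater than the inserted value down to the next row. The recording tableau Q records, in position (i, j), the step at which that cell was added to P.
  Insert 2 (step 1): P = [2];  Q = [1]
  Insert 7 (step 2): P = [2, 7];  Q = [1, 2]
  Insert 4 (step 3): P = [2, 4] / [7];  Q = [1, 2] / [3]
  Insert 3 (step 4): P = [2, 3] / [4] / [7];  Q = [1, 2] / [3] / [4]
  Insert 5 (step 5): P = [2, 3, 5] / [4] / [7];  Q = [1, 2, 5] / [3] / [4]
  Insert 1 (step 6): P = [1, 3, 5] / [2] / [4] / [7];  Q = [1, 2, 5] / [3] / [4] / [6]
  Insert 8 (step 7): P = [1, 3, 5, 8] / [2] / [4] / [7];  Q = [1, 2, 5, 7] / [3] / [4] / [6]
  Insert 6 (step 8): P = [1, 3, 5, 6] / [2, 8] / [4] / [7];  Q = [1, 2, 5, 7] / [3, 8] / [4] / [6]
  Insert 9 (step 9): P = [1, 3, 5, 6, 9] / [2, 8] / [4] / [7];  Q = [1, 2, 5, 7, 9] / [3, 8] / [4] / [6]
Final shape: (5, 2, 1, 1).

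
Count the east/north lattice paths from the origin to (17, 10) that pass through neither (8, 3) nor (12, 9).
Number of paths = 4993005

Inclusion–exclusion. Total paths: C(27, 17) = 8436285. Through P₁: C(11, 8)·C(16, 9) = 1887600. Through P₂: C(21, 12)·C(6, 5) = 1763580. Since P₁ is strictly southwest of P₂, a monotone path through both must visit P₁ then P₂; paths through both = C(11, 8)·C(10, 4)·C(6, 5) = 207900. Avoid both = 8436285 − 1887600 − 1763580 + 207900 = 4993005.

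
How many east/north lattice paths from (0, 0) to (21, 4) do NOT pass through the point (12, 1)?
Number of paths = 9790

Total paths from (0, 0) to (21, 4): C(25, 21) = 12650. Paths through (12, 1): (paths (0, 0) → (12, 1)) × (paths (12, 1) → (21, 4)) = C(13, 12) · C(12, 9) = 13 · 220 = 2860. Avoidance count = 12650 − 2860 = 9790.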